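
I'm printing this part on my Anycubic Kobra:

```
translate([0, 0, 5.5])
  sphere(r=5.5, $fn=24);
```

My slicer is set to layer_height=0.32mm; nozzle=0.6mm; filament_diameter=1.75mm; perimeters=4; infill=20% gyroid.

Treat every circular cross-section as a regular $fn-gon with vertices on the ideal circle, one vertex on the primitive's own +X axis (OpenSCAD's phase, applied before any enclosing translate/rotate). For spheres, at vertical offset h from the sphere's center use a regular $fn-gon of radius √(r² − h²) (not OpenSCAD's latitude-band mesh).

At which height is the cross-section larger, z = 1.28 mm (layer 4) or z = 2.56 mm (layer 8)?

Layer 4 (z = 1.28): the r=5.5 sphere slices to a regular 24-gon of circumradius 3.527 (√(r²−h²) with h=4.22 from center) (area = (24/2)·3.527²·sin(360°/24) = 38.64 mm²). So its area = 38.64 mm². Layer 8 (z = 2.56): the r=5.5 sphere contributes a regular 24-gon of circumradius √(5.5²−2.94²) = 4.648 (area = (24/2)·4.648²·sin(360°/24) = 67.11 mm²). So its area = 67.11 mm². Layer 8 is larger (67.11 vs 38.64 mm²).

layer 8 (z = 2.56 mm)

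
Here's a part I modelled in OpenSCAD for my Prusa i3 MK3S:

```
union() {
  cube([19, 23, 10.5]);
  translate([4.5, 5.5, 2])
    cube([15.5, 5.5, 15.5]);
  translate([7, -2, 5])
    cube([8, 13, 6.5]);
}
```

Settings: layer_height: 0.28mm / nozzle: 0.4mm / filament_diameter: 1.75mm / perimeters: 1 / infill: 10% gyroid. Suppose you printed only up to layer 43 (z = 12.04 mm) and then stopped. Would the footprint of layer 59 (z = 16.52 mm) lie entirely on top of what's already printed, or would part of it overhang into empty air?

Compare the two slices. At z = 12.04: the cube is not intersected at this z (z outside [0, 10.5]); the cube at (4.5, 5.5) (footprint 15.5×5.5) is included at this height (area 85.25 mm²); the cube at (7, -2) does not reach this height (z outside [5, 11.5]); Merging all regions: only the 15.5×5.5 cube at (4.5, 5.5) is present, so the union is just that shape — area = 85.25 mm². At z = 16.52: the cube is not intersected at this z (z outside [0, 10.5]); the cube at (4.5, 5.5) is present — its section is the full 15.5×5.5 rectangle (area 85.25 mm²); the cube at (7, -2) is absent (z outside [5, 11.5]); Merging all regions: only the 15.5×5.5 cube at (4.5, 5.5) is present, so the union is just that shape — area = 85.25 mm². Checking containment: the cross-section at z = 16.52 is a subset of the cross-section at z = 12.04.

entirely on top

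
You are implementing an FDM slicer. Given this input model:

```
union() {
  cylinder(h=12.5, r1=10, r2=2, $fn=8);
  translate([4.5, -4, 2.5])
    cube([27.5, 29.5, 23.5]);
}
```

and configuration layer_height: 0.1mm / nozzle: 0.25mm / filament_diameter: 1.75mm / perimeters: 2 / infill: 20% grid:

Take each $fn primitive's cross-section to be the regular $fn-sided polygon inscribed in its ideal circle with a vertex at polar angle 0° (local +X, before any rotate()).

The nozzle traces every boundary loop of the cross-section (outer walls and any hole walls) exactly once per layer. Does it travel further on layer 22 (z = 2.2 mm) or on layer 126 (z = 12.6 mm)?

Layer 22 (z = 2.2): the cone: at t=0.176 of its height the radius interpolates to r₁+(r₂−r₁)t = 8.592, giving a regular 8-gon of that circumradius (perimeter = 2·8·8.592·sin(180°/8) = 52.61 mm); the cube at (4.5, -4) is not intersected at this z (z outside [2.5, 26]); Taking the union: only the cone is present, so the union is just that shape — boundary = 52.61 mm. So its perimeter = 52.61 mm. Layer 126 (z = 12.6): the cone does not reach this height (z outside [0, 12.5]); the cube at (4.5, -4) (footprint 27.5×29.5) is included at this height (perimeter 114.00 mm); Combining (union): only the 27.5×29.5 cube at (4.5, -4) is present, so the union is just that shape — boundary = 114.00 mm. So its perimeter = 114.00 mm. Layer 126 is larger (114.00 vs 52.61 mm).

layer 126 (z = 12.6 mm)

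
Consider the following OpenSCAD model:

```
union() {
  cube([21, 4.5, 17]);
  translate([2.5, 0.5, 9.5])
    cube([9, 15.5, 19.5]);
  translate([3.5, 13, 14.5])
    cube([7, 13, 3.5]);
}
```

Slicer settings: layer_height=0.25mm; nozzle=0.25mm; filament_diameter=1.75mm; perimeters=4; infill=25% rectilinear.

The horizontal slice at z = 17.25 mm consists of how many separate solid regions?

At z = 17.25 mm: the cube is not intersected at this z (z outside [0, 17]); the cube at (2.5, 0.5) is present — its section is the full 9×15.5 rectangle; the 7×13 cube at (3.5, 13) contributes its full rectangle; Merging all regions: the regions partially overlap (shared area 21.00 mm²), so overlapping operands fuse into one piece — 1 connected region. The result has 1 disconnected region.

1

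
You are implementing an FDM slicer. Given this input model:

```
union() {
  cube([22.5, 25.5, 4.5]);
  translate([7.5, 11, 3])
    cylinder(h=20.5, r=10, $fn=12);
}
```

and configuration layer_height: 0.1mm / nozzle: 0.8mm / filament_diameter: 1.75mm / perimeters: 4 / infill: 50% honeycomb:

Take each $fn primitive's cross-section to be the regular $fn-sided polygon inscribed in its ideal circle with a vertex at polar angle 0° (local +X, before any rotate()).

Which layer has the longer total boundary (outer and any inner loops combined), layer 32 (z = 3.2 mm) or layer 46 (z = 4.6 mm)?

layer 32 (z = 3.2 mm)

Layer 32 (z = 3.2): the cube (footprint 22.5×25.5) is included at this height (perimeter 96.00 mm); the r=10 cylinder at (7.5, 11) gives a regular 12-gon of circumradius 10 (constant along its height) (perimeter = 2·12·10.000·sin(180°/12) = 62.12 mm); Combining (union): the regions partially overlap (shared area 280.35 mm²), so the edge portions inside another operand are dropped and the merged outline is re-measured after clipping — boundary = 97.31 mm. So its perimeter = 97.31 mm. Layer 46 (z = 4.6): the cube is not intersected at this z (z outside [0, 4.5]); the r=10 cylinder at (7.5, 11) contributes a regular 12-gon of circumradius 10 (perimeter = 2·12·10.000·sin(180°/12) = 62.12 mm); Taking the union: only the r=10 cylinder at (7.5, 11) is present, so the union is just that shape — boundary = 62.12 mm. So its perimeter = 62.12 mm. Layer 32 is larger (97.31 vs 62.12 mm).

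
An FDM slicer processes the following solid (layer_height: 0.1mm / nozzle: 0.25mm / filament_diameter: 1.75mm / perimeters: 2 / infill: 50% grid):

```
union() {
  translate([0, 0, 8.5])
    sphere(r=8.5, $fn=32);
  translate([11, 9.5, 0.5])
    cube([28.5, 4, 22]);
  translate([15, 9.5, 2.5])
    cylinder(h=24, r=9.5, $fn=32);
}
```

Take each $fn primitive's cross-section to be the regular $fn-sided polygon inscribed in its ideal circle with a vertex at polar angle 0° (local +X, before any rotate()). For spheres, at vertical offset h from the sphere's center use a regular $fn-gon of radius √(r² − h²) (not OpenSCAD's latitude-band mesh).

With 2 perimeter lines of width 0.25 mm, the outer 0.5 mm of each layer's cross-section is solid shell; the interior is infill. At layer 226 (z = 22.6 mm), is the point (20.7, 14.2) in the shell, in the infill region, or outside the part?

infill

At z = 22.6 mm: the sphere is absent (|z−center|=14.100 > r=8.5); the cube at (11, 9.5) is not intersected at this z (z outside [0.5, 22.5]); the cylinder at (15, 9.5): section is a regular 32-gon, circumradius r=9.5; Merging all regions: only the r=9.5 cylinder at (15, 9.5) is present, so the union is just that shape — 1 connected region. Overall, the cross-section is a single solid region. The nearest boundary edge runs (22.90, 14.78)→(21.72, 16.22); distance from the point to it = 2.07 mm. The point is inside the cross-section and 2.07 mm from the nearest boundary — more than the 0.5 mm shell width (2 × 0.25), so it's in the infill interior.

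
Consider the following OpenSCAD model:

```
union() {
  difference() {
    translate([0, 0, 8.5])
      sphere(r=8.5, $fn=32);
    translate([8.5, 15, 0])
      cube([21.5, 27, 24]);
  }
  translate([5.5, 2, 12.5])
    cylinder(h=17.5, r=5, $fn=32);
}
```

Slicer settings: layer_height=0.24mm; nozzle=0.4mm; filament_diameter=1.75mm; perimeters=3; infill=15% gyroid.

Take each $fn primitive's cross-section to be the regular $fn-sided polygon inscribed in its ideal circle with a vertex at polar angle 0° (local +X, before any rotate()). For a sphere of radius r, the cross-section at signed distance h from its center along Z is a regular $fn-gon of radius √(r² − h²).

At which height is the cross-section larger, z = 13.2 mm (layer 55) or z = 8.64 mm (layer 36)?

Layer 55 (z = 13.2): the sphere: section is a regular 32-gon, circumradius = √(r²−h²) = √(8.5²−4.7²) = 7.082 (area = (32/2)·7.082²·sin(360°/32) = 156.57 mm²); the 21.5×27 cube at (8.5, 15) contributes its full rectangle (area 580.50 mm²); Subtracting the remaining from the first: starting from the r=8.5 sphere (156.57 mm²), the 21.5×27 cube at (8.5, 15) misses the remaining region (no effect) — area = 156.57 mm²; the cylinder at (5.5, 2): section is a regular 32-gon, circumradius r=5 (area = (32/2)·5.000²·sin(360°/32) = 78.04 mm²); Merging all regions: the regions partially overlap — summed areas 234.61 mm² minus the doubly-counted overlap 44.70 mm² gives 189.91 mm² — area = 189.91 mm². So its area = 189.91 mm². Layer 36 (z = 8.64): the r=8.5 sphere slices to a regular 32-gon of circumradius 8.499 (√(r²−h²) with h=0.14 from center) (area = (32/2)·8.499²·sin(360°/32) = 225.46 mm²); the cube at (8.5, 15) is present — its section is the full 21.5×27 rectangle (area 580.50 mm²); After the difference (first − rest): starting from the r=8.5 sphere (225.46 mm²), the 21.5×27 cube at (8.5, 15) misses the remaining region (no effect) — area = 225.46 mm²; the cylinder at (5.5, 2) is not intersected at this z (z outside [12.5, 30]); Combining (union): only that combined region is present, so the union is just that shape — area = 225.46 mm². So its area = 225.46 mm². Layer 36 is larger (225.46 vs 189.91 mm²).

layer 36 (z = 8.64 mm)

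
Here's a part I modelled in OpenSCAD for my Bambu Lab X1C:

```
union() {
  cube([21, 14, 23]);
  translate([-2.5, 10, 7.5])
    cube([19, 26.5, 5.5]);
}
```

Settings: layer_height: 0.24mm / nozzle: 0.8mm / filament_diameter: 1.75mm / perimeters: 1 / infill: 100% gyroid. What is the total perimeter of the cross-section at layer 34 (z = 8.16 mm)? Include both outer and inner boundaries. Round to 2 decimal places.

120.00 mm

At z = 8.16 mm: the 21×14 cube contributes its full rectangle (perimeter 70.00 mm); the 19×26.5 cube at (-2.5, 10) contributes its full rectangle (perimeter 91.00 mm); Combining (union): the regions partially overlap (shared area 66.00 mm²), so the edge portions inside another operand are dropped and the merged outline is re-measured after clipping — boundary = 120.00 mm. Overall, the cross-section is a single solid region. Total boundary length (outer) = 120.00 mm.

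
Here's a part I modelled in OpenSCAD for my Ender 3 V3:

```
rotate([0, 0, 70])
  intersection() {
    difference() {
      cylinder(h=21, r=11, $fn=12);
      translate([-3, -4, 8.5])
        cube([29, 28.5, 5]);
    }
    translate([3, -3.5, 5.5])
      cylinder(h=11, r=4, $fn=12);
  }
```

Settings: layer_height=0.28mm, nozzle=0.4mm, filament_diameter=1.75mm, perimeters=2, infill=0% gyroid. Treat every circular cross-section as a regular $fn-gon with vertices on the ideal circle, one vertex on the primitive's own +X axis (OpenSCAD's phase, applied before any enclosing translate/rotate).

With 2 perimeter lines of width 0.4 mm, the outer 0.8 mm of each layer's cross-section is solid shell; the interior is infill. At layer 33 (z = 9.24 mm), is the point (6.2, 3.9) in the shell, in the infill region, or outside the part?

At z = 9.24 mm: the cylinder: section is a regular 12-gon, circumradius r=11; the cube at (-3, -4) (footprint 29×28.5) is included at this height; Subtracting the remaining from the first: starting from the r=11 cylinder, the 29×28.5 cube at (-3, -4) partially overlaps it — only the 176.40 mm² overlap (of its 826.50 mm²) is removed, clipping the outline — 1 connected region; the r=4 cylinder at (3, -3.5) contributes a regular 12-gon of circumradius 4; Keeping only the common overlap: the r=4 cylinder at (3, -3.5) partially overlaps the result so far; clipping to the common part keeps 20.07 mm² — 1 connected region; (whole slice rotated 70° about Z — lengths, areas and connectivity unchanged). Overall, the cross-section is a single solid region. Undo the 70° rotation: the query point maps to (5.785, -4.492) in the un-rotated model frame. The nearest boundary edge runs (-0.87, -4.00)→(6.87, -4.00); distance from the point to it = 0.49 mm. The point is inside the cross-section, 0.49 mm from the nearest boundary — within the 0.8 mm shell band (2 × 0.4).

shell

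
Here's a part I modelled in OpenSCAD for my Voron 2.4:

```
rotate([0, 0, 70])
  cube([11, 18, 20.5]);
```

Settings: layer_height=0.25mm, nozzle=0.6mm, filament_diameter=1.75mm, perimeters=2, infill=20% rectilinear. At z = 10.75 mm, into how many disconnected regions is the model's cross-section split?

1

At z = 10.75 mm: the cube (footprint 11×18) is included at this height; (rotated 70° about Z; rotation is an isometry so areas/perimeters/island counts are preserved). The result has 1 disconnected region.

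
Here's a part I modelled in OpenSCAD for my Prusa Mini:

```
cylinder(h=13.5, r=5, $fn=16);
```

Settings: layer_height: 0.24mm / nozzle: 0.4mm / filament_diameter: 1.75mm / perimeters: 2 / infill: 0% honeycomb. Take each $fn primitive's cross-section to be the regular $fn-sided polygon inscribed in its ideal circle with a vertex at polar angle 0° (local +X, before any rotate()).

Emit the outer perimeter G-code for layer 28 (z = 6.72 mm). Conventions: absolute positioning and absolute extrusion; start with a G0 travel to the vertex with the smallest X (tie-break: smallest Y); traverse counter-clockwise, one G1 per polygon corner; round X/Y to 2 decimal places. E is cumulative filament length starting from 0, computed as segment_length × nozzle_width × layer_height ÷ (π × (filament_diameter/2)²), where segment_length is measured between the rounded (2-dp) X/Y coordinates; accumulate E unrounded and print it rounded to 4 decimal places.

At z = 6.72 mm: the r=5 cylinder contributes a regular 16-gon of circumradius 5. The outline is a single polygon with 16 vertices. Extrusion per mm of travel: 0.4 × 0.24 / (π × 0.875²) = 0.039912. Accumulating E over each segment gives final E = 1.2461.

G0 X-5.00 Y0.00 Z6.72
G1 X-4.62 Y-1.91 E0.0777
G1 X-3.54 Y-3.54 E0.1558
G1 X-1.91 Y-4.62 E0.2338
G1 X0.00 Y-5.00 E0.3115
G1 X1.91 Y-4.62 E0.3893
G1 X3.54 Y-3.54 E0.4673
G1 X4.62 Y-1.91 E0.5453
G1 X5.00 Y0.00 E0.6231
G1 X4.62 Y1.91 E0.7008
G1 X3.54 Y3.54 E0.7788
G1 X1.91 Y4.62 E0.8569
G1 X0.00 Y5.00 E0.9346
G1 X-1.91 Y4.62 E1.0123
G1 X-3.54 Y3.54 E1.0904
G1 X-4.62 Y1.91 E1.1684
G1 X-5.00 Y0.00 E1.2461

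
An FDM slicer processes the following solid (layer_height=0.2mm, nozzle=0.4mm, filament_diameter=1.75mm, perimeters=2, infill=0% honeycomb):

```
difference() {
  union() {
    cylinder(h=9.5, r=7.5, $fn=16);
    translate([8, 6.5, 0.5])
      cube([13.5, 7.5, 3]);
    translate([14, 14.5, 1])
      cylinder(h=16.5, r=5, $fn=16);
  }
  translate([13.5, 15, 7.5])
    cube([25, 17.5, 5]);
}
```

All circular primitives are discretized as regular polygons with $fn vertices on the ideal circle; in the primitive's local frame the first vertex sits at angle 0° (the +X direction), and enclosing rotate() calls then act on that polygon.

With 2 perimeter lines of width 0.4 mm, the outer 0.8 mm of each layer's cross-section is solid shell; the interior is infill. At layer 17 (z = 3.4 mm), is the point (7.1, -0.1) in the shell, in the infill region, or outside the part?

At z = 3.4 mm: the r=7.5 cylinder contributes a regular 16-gon of circumradius 7.5; the 13.5×7.5 cube at (8, 6.5) contributes its full rectangle; the r=5 cylinder at (14, 14.5) gives a regular 16-gon of circumradius 5 (constant along its height); Combining (union): the regions partially overlap (shared area 33.32 mm²), so overlapping operands fuse into one piece — 2 connected regions; the cube at (13.5, 15) does not reach this height (z outside [7.5, 12.5]); After the difference (first − rest): none of the subtracted shapes is present at this height, so the result so far is unchanged — 2 connected regions. Overall, the cross-section has 2 separate islands. The nearest boundary edge runs (7.50, 0.00)→(6.93, -2.87); distance from the point to it = 0.37 mm. (Shell/infill is judged within the island containing the point — the largest one.) The point is inside the cross-section, 0.37 mm from the nearest boundary — within the 0.8 mm shell band (2 × 0.4).

shell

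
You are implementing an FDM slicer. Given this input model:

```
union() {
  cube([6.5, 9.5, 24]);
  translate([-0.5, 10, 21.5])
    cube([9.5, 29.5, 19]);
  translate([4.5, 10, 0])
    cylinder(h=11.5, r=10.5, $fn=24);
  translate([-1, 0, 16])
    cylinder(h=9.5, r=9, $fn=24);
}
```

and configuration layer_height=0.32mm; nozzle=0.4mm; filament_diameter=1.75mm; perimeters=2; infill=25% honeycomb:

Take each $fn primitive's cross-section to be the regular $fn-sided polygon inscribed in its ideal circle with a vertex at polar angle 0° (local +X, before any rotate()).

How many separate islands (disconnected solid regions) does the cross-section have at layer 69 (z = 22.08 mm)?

2

At z = 22.08 mm: the 6.5×9.5 cube contributes its full rectangle; the 9.5×29.5 cube at (-0.5, 10) contributes its full rectangle; the cylinder at (4.5, 10) is not intersected at this z (z outside [0, 11.5]); the r=9 cylinder at (-1, 0) gives a regular 24-gon of circumradius 9 (constant along its height); Combining (union): the regions partially overlap (shared area 49.15 mm²), so overlapping operands fuse into one piece — 2 connected regions. Overall, the cross-section has 2 separate islands. Island count = 2.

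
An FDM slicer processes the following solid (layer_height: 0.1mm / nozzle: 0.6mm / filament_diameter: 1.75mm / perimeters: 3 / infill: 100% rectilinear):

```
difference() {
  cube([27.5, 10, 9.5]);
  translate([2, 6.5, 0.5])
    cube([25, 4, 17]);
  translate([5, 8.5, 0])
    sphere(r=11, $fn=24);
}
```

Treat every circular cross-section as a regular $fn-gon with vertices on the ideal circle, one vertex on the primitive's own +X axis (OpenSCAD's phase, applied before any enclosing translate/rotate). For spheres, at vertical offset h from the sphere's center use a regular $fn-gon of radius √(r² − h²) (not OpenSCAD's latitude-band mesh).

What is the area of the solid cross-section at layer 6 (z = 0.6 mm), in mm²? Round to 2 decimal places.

At z = 0.6 mm: the cube (footprint 27.5×10) is included at this height (area 275.00 mm²); the cube at (2, 6.5) (footprint 25×4) is included at this height (area 100.00 mm²); the r=11 sphere at (5, 8.5) contributes a regular 24-gon of circumradius √(11²−0.6²) = 10.984 (area = (24/2)·10.984²·sin(360°/24) = 374.69 mm²); After the difference (first − rest): starting from the 27.5×10 cube (275.00 mm²), the 25×4 cube at (2, 6.5) partially overlaps it — only the 87.50 mm² overlap (of its 100.00 mm²) is removed, clipping the outline; the r=11 sphere at (5, 8.5) partially overlaps it — only the 100.14 mm² overlap (of its 374.69 mm²) is removed, clipping the outline — area = 87.36 mm². Overall, the cross-section is a single solid region. Net area = 87.36 mm².

87.36 mm²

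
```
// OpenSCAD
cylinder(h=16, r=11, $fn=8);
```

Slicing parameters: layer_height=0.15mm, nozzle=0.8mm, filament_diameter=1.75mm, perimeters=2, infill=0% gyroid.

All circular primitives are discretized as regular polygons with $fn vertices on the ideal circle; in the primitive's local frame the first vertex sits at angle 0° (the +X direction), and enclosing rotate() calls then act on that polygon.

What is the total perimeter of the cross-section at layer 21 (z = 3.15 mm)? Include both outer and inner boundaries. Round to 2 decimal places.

67.35 mm

At z = 3.15 mm: the r=11 cylinder gives a regular 8-gon of circumradius 11 (constant along its height) (perimeter = 2·8·11.000·sin(180°/8) = 67.35 mm). Overall, the cross-section is a single solid region. Total boundary length (outer) = 67.35 mm.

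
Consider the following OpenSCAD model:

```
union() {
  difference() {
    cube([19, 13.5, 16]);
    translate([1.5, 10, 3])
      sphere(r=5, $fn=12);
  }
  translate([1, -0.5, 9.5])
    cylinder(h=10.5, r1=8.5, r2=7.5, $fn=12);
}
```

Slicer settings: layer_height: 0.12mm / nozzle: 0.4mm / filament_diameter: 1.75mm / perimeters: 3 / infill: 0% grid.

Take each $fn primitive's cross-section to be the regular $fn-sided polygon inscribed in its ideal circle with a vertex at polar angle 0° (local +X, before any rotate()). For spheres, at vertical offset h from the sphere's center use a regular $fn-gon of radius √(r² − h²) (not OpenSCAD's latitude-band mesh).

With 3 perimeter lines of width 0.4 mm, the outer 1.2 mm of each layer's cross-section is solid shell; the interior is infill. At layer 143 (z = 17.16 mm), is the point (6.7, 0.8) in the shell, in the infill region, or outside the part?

At z = 17.16 mm: the cube is absent (z outside [0, 16]); the sphere at (1.5, 10) is not intersected at this z (|z−center|=14.160 > r=5); Subtracting the remaining from the first: the first operand is absent here, so nothing remains; the cone at (1, -0.5) (r1=8.5→r2=7.5) has section circumradius 7.770 here — a regular 12-gon; Taking the union: only the cone at (1, -0.5) is present, so the union is just that shape — 1 connected region. Overall, the cross-section is a single solid region. The nearest boundary edge runs (8.77, -0.50)→(7.73, 3.39); distance from the point to it = 1.66 mm. The point is inside the cross-section and 1.66 mm from the nearest boundary — more than the 1.2 mm shell width (3 × 0.4), so it's in the infill interior.

infill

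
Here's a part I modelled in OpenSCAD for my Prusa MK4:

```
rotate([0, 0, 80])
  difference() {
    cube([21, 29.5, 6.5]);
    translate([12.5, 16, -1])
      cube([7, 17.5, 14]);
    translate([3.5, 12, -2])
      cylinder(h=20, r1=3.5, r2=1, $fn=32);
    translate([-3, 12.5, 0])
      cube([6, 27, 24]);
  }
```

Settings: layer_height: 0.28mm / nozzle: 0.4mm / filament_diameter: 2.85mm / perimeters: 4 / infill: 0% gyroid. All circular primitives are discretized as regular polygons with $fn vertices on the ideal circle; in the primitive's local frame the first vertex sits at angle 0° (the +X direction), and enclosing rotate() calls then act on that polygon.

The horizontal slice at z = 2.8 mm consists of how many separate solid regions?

At z = 2.8 mm: the cube (footprint 21×29.5) is included at this height; the cube at (12.5, 16) is present — its section is the full 7×17.5 rectangle; the cone at (3.5, 12) contributes a regular 32-gon of circumradius 2.900 (interpolated between r1=3.5 and r2=1 at t=0.240); the cube at (-3, 12.5) is present — its section is the full 6×27 rectangle; Subtracting the remaining from the first: starting from the 21×29.5 cube, the 7×17.5 cube at (12.5, 16) partially overlaps it — only the 94.50 mm² overlap (of its 122.50 mm²) is removed, clipping the outline; the cone at (3.5, 12) lies wholly inside it (removes its full 26.25 mm² and its 18.19 mm outline becomes a hole wall); the 6×27 cube at (-3, 12.5) partially overlaps it — only the 47.06 mm² overlap (of its 162.00 mm²) is removed, clipping the outline — 1 connected region; (whole slice rotated 80° about Z — lengths, areas and connectivity unchanged). The result has 1 disconnected region.

1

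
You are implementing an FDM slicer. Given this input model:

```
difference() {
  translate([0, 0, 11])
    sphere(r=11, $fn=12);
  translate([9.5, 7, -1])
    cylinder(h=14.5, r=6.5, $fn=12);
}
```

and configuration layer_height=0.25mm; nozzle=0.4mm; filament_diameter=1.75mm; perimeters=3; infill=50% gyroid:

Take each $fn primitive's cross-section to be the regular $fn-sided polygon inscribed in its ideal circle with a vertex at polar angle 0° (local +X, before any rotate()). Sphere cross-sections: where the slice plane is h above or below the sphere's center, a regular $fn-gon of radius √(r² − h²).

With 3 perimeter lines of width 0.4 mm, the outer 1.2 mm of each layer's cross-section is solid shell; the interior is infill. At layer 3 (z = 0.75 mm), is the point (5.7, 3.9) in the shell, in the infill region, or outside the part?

outside

At z = 0.75 mm: the sphere: section is a regular 12-gon, circumradius = √(r²−h²) = √(11²−10.25²) = 3.992; the r=6.5 cylinder at (9.5, 7) gives a regular 12-gon of circumradius 6.5 (constant along its height); Subtracting the remaining from the first: starting from the r=11 sphere, the r=6.5 cylinder at (9.5, 7) misses the remaining region (no effect) — 1 connected region. Overall, the cross-section is a single solid region. The nearest boundary edge runs (2.00, 3.46)→(3.46, 2.00); distance from the point to it = 2.94 mm. The point is not inside any of the regions above, so it lies outside the cross-section (2.94 mm from the nearest boundary).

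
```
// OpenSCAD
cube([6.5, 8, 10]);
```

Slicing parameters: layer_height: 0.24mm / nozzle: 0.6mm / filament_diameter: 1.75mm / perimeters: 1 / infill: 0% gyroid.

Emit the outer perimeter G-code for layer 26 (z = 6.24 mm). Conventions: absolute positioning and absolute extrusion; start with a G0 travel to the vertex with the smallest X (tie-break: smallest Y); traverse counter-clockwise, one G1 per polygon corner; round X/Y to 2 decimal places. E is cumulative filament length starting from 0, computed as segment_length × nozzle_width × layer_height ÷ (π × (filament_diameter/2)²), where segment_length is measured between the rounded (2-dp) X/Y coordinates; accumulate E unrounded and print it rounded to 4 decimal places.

G0 X0.00 Y0.00 Z6.24
G1 X6.50 Y0.00 E0.3891
G1 X6.50 Y8.00 E0.8681
G1 X0.00 Y8.00 E1.2572
G1 X0.00 Y0.00 E1.7362

At z = 6.24 mm: the cube (footprint 6.5×8) is included at this height. The outline is a single polygon with 4 vertices. Extrusion per mm of travel: 0.6 × 0.24 / (π × 0.875²) = 0.059868. Accumulating E over each segment gives final E = 1.7362.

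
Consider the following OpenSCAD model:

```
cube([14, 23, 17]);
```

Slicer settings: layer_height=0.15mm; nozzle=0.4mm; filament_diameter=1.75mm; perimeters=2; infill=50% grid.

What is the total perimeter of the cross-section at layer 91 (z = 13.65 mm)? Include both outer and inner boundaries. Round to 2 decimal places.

At z = 13.65 mm: the 14×23 cube contributes its full rectangle (perimeter 74.00 mm). Overall, the cross-section is a single solid region. Total boundary length (outer) = 74.00 mm.

74.00 mm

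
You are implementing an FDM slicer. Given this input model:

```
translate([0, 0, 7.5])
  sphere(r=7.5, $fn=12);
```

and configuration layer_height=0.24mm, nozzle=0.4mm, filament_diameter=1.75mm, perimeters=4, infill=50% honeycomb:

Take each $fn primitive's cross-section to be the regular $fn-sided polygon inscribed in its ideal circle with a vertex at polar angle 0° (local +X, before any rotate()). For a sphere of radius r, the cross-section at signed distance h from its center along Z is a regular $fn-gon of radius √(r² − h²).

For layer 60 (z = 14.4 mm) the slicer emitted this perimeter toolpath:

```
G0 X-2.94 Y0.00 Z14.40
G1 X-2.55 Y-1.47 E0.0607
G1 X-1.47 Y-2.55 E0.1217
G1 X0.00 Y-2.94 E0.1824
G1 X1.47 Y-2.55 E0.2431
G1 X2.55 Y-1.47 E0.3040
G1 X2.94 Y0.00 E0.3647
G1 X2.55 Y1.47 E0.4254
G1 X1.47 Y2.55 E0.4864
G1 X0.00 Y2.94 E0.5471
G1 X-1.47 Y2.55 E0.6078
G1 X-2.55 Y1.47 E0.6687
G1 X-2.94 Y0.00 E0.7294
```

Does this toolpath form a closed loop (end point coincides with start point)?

yes

Start point (G0): (-2.94, 0.00). End point (last G1): the path returns to the start — closed.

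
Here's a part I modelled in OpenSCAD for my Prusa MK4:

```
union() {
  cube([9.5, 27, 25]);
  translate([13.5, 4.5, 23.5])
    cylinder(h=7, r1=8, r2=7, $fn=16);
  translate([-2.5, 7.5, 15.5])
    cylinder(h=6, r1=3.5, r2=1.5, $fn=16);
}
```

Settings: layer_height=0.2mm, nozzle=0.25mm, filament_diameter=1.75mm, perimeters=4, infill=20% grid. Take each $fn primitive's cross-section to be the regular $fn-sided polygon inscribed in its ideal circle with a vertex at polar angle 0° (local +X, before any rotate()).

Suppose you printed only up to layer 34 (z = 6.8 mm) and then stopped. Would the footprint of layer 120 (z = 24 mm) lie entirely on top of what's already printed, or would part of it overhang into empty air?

Compare the two slices. At z = 6.8: the 9.5×27 cube contributes its full rectangle (area 256.50 mm²); the cone at (13.5, 4.5) is absent (z outside [23.5, 30.5]); the cone at (-2.5, 7.5) is not intersected at this z (z outside [15.5, 21.5]); Taking the union: only the 9.5×27 cube is present, so the union is just that shape — area = 256.50 mm². At z = 24: the cube (footprint 9.5×27) is included at this height (area 256.50 mm²); the cone at (13.5, 4.5) (r1=8→r2=7) has section circumradius 7.929 here — a regular 16-gon (area = (16/2)·7.929²·sin(360°/16) = 192.45 mm²); the cone at (-2.5, 7.5) does not reach this height (z outside [15.5, 21.5]); Merging all regions: the regions partially overlap — summed areas 448.95 mm² minus the doubly-counted overlap 33.37 mm² gives 415.58 mm² — area = 415.58 mm². Checking containment: at z = 24 the cross-section extends beyond the z = 6.8 cross-section by about 159.08 mm².

part overhangs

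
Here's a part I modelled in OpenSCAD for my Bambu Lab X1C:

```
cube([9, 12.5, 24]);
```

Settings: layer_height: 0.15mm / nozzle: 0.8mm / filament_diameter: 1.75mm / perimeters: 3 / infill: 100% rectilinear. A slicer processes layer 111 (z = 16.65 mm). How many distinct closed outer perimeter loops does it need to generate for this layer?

1

At z = 16.65 mm: the cube is present — its section is the full 9×12.5 rectangle. The result has 1 disconnected region.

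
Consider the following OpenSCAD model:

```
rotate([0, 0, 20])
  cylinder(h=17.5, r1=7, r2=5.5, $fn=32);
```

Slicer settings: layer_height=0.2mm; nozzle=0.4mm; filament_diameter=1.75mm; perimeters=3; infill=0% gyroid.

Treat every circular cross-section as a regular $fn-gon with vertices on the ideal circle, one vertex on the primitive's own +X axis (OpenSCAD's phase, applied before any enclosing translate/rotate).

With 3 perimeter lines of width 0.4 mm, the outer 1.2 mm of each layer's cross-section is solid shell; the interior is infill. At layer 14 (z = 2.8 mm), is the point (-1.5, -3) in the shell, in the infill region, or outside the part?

At z = 2.8 mm: the cone: at t=0.160 of its height the radius interpolates to r₁+(r₂−r₁)t = 6.760, giving a regular 32-gon of that circumradius; (rotated 20° about Z; rotation is an isometry so areas/perimeters/island counts are preserved). Overall, the cross-section is a single solid region. Undo the 20° rotation: the query point maps to (-2.436, -2.306) in the un-rotated model frame. The nearest boundary edge runs (-5.62, -3.76)→(-4.78, -4.78); distance from the point to it = 3.38 mm. The point is inside the cross-section and 3.38 mm from the nearest boundary — more than the 1.2 mm shell width (3 × 0.4), so it's in the infill interior.

infill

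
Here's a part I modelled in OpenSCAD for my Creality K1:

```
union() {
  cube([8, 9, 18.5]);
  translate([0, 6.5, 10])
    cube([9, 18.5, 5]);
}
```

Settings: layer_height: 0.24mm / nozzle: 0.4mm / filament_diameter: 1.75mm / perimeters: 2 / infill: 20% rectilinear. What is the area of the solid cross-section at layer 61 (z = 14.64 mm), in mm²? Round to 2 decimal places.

At z = 14.64 mm: the cube (footprint 8×9) is included at this height (area 72.00 mm²); the cube at (0, 6.5) (footprint 9×18.5) is included at this height (area 166.50 mm²); Taking the union: the regions partially overlap — summed areas 238.50 mm² minus the doubly-counted overlap 20.00 mm² gives 218.50 mm² — area = 218.50 mm². Overall, the cross-section is a single solid region. Net area = 218.50 mm².

218.50 mm²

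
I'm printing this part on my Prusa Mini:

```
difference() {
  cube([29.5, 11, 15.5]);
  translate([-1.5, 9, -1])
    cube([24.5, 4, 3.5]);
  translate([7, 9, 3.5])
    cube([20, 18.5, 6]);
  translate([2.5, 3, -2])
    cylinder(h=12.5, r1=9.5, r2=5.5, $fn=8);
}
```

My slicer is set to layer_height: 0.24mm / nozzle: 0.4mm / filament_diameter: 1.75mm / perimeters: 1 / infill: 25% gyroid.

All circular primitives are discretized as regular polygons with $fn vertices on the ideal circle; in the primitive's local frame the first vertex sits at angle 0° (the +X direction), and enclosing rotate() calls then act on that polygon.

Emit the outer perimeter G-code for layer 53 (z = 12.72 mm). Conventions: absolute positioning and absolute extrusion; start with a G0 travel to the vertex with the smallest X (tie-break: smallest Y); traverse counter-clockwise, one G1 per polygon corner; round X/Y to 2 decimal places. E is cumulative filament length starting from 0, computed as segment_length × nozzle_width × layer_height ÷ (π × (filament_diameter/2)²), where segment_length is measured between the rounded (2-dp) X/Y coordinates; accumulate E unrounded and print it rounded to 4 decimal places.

G0 X0.00 Y0.00 Z12.72
G1 X29.50 Y0.00 E1.1774
G1 X29.50 Y11.00 E1.6164
G1 X0.00 Y11.00 E2.7939
G1 X0.00 Y0.00 E3.2329

At z = 12.72 mm: the cube is present — its section is the full 29.5×11 rectangle; the cube at (-1.5, 9) is not intersected at this z (z outside [-1, 2.5]); the cube at (7, 9) is absent (z outside [3.5, 9.5]); the cone at (2.5, 3) does not reach this height (z outside [-2, 10.5]); After the difference (first − rest): none of the subtracted shapes is present at this height, so the 29.5×11 cube is unchanged — 1 connected region. The outline is a single polygon with 4 vertices. Extrusion per mm of travel: 0.4 × 0.24 / (π × 0.875²) = 0.039912. Accumulating E over each segment gives final E = 3.2329.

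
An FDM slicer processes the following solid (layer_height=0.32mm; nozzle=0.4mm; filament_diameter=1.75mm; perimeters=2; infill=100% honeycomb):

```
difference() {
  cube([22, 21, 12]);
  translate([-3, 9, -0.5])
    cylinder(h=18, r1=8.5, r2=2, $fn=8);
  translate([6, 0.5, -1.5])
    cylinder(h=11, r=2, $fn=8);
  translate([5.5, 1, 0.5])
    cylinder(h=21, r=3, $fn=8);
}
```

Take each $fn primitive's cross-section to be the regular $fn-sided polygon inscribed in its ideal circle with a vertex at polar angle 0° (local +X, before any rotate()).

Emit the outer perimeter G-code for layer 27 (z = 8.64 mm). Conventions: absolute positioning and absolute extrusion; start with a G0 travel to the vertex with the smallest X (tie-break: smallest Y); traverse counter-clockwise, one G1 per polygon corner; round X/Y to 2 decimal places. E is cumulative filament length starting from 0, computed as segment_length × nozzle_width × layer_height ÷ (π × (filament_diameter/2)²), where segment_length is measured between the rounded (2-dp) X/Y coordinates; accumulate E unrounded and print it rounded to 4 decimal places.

G0 X0.00 Y0.00 Z8.64
G1 X2.91 Y0.00 E0.1549
G1 X2.50 Y1.00 E0.2124
G1 X3.38 Y3.12 E0.3345
G1 X5.50 Y4.00 E0.4567
G1 X7.62 Y3.12 E0.5788
G1 X8.50 Y1.00 E0.7010
G1 X8.09 Y0.00 E0.7585
G1 X22.00 Y0.00 E1.4987
G1 X22.00 Y21.00 E2.6163
G1 X0.00 Y21.00 E3.7870
G1 X0.00 Y12.96 E4.2149
G1 X0.68 Y12.68 E4.2540
G1 X2.20 Y9.00 E4.4659
G1 X0.68 Y5.32 E4.6778
G1 X0.00 Y5.04 E4.7169
G1 X0.00 Y0.00 E4.9851

At z = 8.64 mm: the cube is present — its section is the full 22×21 rectangle; the cone at (-3, 9) contributes a regular 8-gon of circumradius 5.199 (interpolated between r1=8.5 and r2=2 at t=0.508); the cylinder at (6, 0.5): section is a regular 8-gon, circumradius r=2; the r=3 cylinder at (5.5, 1) gives a regular 8-gon of circumradius 3 (constant along its height); After the difference (first − rest): starting from the 22×21 cube, the cone at (-3, 9) partially overlaps it — only the 10.76 mm² overlap (of its 76.46 mm²) is removed, clipping the outline; the r=2 cylinder at (6, 0.5) partially overlaps it — only the 7.55 mm² overlap (of its 11.31 mm²) is removed, clipping the outline; the r=3 cylinder at (5.5, 1) partially overlaps it — only the 10.76 mm² overlap (of its 25.46 mm²) is removed, clipping the outline — 1 connected region. The outline is a single polygon with 16 vertices. Extrusion per mm of travel: 0.4 × 0.32 / (π × 0.875²) = 0.053216. Accumulating E over each segment gives final E = 4.9851.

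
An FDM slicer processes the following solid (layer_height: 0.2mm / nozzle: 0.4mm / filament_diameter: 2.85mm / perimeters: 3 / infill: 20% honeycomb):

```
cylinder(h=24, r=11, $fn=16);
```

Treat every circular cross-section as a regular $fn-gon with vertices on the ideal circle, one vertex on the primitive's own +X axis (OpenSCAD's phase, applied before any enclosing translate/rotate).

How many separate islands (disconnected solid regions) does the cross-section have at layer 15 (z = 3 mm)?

1

At z = 3 mm: the r=11 cylinder contributes a regular 16-gon of circumradius 11. Overall, the cross-section is a single solid region. Island count = 1.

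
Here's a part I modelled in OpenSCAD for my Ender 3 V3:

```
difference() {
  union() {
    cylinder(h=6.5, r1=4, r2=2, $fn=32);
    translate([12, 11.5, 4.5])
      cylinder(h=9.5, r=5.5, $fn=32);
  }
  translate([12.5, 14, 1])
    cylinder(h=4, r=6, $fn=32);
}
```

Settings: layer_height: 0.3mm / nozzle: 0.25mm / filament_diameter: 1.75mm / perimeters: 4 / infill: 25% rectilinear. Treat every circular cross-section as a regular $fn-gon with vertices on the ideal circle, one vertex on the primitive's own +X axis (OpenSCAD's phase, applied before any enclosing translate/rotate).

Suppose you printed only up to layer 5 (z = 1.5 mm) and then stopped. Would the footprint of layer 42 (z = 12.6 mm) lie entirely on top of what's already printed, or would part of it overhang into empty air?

part overhangs

Compare the two slices. At z = 1.5: the cone contributes a regular 32-gon of circumradius 3.538 (interpolated between r1=4 and r2=2 at t=0.231) (area = (32/2)·3.538²·sin(360°/32) = 39.08 mm²); the cylinder at (12, 11.5) is absent (z outside [4.5, 14]); Combining (union): only the cone is present, so the union is just that shape — area = 39.08 mm²; the r=6 cylinder at (12.5, 14) contributes a regular 32-gon of circumradius 6 (area = (32/2)·6.000²·sin(360°/32) = 112.37 mm²); Taking the first minus the rest: starting from the result so far (39.08 mm²), the r=6 cylinder at (12.5, 14) misses the remaining region (no effect) — area = 39.08 mm². At z = 12.6: the cone does not reach this height (z outside [0, 6.5]); the r=5.5 cylinder at (12, 11.5) gives a regular 32-gon of circumradius 5.5 (constant along its height) (area = (32/2)·5.500²·sin(360°/32) = 94.42 mm²); Merging all regions: only the r=5.5 cylinder at (12, 11.5) is present, so the union is just that shape — area = 94.42 mm²; the cylinder at (12.5, 14) is not intersected at this z (z outside [1, 5]); Taking the first minus the rest: none of the subtracted shapes is present at this height, so the result so far is unchanged — area = 94.42 mm². Checking containment: at z = 12.6 the cross-section extends beyond the z = 1.5 cross-section by about 94.42 mm².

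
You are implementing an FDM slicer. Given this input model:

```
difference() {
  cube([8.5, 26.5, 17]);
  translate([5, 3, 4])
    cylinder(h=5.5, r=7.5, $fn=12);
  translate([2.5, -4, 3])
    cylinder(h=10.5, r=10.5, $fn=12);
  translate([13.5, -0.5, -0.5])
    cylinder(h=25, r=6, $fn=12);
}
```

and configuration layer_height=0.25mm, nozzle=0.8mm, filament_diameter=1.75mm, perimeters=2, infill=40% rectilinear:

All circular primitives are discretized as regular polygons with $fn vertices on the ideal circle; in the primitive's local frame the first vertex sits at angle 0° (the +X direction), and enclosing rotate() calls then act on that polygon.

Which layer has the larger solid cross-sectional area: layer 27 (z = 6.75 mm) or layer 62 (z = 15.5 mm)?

layer 62 (z = 15.5 mm)

Layer 27 (z = 6.75): the cube is present — its section is the full 8.5×26.5 rectangle (area 225.25 mm²); the r=7.5 cylinder at (5, 3) contributes a regular 12-gon of circumradius 7.5 (area = (12/2)·7.500²·sin(360°/12) = 168.75 mm²); the r=10.5 cylinder at (2.5, -4) contributes a regular 12-gon of circumradius 10.5 (area = (12/2)·10.500²·sin(360°/12) = 330.75 mm²); the cylinder at (13.5, -0.5): section is a regular 12-gon, circumradius r=6 (area = (12/2)·6.000²·sin(360°/12) = 108.00 mm²); Taking the first minus the rest: starting from the 8.5×26.5 cube (225.25 mm²), the r=7.5 cylinder at (5, 3) partially overlaps it — only the 83.69 mm² overlap (of its 168.75 mm²) is removed, clipping the outline; the r=10.5 cylinder at (2.5, -4) misses the remaining region (no effect); the r=6 cylinder at (13.5, -0.5) misses the remaining region (no effect) — area = 141.56 mm². So its area = 141.56 mm². Layer 62 (z = 15.5): the cube (footprint 8.5×26.5) is included at this height (area 225.25 mm²); the cylinder at (5, 3) is not intersected at this z (z outside [4, 9.5]); the cylinder at (2.5, -4) is not intersected at this z (z outside [3, 13.5]); the cylinder at (13.5, -0.5): section is a regular 12-gon, circumradius r=6 (area = (12/2)·6.000²·sin(360°/12) = 108.00 mm²); Subtracting the remaining from the first: starting from the 8.5×26.5 cube (225.25 mm²), the r=6 cylinder at (13.5, -0.5) partially overlaps it — only the 1.35 mm² overlap (of its 108.00 mm²) is removed, clipping the outline — area = 223.90 mm². So its area = 223.90 mm². Layer 62 is larger (223.90 vs 141.56 mm²).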